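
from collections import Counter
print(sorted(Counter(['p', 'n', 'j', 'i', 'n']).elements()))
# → ['i', 'j', 'n', 'n', 'p']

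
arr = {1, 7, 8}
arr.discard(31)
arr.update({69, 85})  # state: {1, 7, 8, 69, 85}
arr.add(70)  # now {1, 7, 8, 69, 70, 85}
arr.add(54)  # {1, 7, 8, 54, 69, 70, 85}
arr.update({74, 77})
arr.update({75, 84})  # {1, 7, 8, 54, 69, 70, 74, 75, 77, 84, 85}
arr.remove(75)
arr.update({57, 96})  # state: {1, 7, 8, 54, 57, 69, 70, 74, 77, 84, 85, 96}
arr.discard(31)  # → {1, 7, 8, 54, 57, 69, 70, 74, 77, 84, 85, 96}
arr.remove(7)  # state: {1, 8, 54, 57, 69, 70, 74, 77, 84, 85, 96}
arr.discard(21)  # {1, 8, 54, 57, 69, 70, 74, 77, 84, 85, 96}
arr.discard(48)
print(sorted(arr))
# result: [1, 8, 54, 57, 69, 70, 74, 77, 84, 85, 96]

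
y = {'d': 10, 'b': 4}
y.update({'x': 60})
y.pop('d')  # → 10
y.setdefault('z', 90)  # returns 90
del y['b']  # {'x': 60, 'z': 90}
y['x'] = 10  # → {'x': 10, 'z': 90}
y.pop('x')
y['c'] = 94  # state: {'z': 90, 'c': 94}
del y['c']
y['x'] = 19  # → {'z': 90, 'x': 19}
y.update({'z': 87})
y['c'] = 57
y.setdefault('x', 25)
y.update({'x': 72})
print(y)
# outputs {'z': 87, 'x': 72, 'c': 57}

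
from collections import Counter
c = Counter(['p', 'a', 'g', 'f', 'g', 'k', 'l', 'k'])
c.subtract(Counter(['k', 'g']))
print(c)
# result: Counter({'p': 1, 'a': 1, 'g': 1, 'f': 1, 'k': 1, 'l': 1})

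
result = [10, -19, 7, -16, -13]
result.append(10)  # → [10, -19, 7, -16, -13, 10]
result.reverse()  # [10, -13, -16, 7, -19, 10]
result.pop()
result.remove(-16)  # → [10, -13, 7, -19]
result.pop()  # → -19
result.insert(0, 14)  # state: [14, 10, -13, 7]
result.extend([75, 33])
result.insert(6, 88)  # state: [14, 10, -13, 7, 75, 33, 88]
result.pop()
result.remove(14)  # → [10, -13, 7, 75, 33]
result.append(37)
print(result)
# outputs [10, -13, 7, 75, 33, 37]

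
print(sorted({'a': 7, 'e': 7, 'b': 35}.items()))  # [('a', 7), ('b', 35), ('e', 7)]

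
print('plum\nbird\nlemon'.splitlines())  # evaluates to ['plum', 'bird', 'lemon']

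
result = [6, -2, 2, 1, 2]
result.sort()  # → [-2, 1, 2, 2, 6]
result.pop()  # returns 6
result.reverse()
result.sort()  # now [-2, 1, 2, 2]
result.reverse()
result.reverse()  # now [-2, 1, 2, 2]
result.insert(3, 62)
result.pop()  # 2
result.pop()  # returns 62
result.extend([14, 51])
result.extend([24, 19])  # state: [-2, 1, 2, 14, 51, 24, 19]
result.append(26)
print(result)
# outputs [-2, 1, 2, 14, 51, 24, 19, 26]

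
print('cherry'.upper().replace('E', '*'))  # CH*RRY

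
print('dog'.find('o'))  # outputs 1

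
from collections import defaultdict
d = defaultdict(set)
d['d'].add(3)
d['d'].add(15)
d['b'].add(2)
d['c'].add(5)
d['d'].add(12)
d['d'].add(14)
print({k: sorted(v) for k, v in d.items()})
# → {'d': [3, 12, 14, 15], 'b': [2], 'c': [5]}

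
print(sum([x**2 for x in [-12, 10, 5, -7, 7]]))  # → 367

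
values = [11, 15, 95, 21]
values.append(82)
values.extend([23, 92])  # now [11, 15, 95, 21, 82, 23, 92]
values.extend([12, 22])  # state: [11, 15, 95, 21, 82, 23, 92, 12, 22]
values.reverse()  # [22, 12, 92, 23, 82, 21, 95, 15, 11]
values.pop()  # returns 11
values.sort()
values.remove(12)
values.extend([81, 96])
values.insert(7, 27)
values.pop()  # 96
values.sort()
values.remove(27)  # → [15, 21, 22, 23, 81, 82, 92, 95]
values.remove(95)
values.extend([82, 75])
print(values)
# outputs [15, 21, 22, 23, 81, 82, 92, 82, 75]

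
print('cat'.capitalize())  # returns Cat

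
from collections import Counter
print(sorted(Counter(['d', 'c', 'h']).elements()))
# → ['c', 'd', 'h']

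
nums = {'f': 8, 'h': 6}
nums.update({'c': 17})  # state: {'f': 8, 'h': 6, 'c': 17}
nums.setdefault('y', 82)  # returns 82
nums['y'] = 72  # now {'f': 8, 'h': 6, 'c': 17, 'y': 72}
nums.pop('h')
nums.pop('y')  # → 72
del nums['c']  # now {'f': 8}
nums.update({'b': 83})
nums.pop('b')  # 83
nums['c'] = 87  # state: {'f': 8, 'c': 87}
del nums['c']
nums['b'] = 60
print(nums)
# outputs {'f': 8, 'b': 60}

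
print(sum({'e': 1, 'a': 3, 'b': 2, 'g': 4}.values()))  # 10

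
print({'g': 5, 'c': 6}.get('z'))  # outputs None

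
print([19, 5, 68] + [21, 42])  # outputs [19, 5, 68, 21, 42]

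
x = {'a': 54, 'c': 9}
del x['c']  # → {'a': 54}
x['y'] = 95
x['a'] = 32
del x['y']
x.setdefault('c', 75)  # 75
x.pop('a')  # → 32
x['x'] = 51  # {'c': 75, 'x': 51}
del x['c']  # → {'x': 51}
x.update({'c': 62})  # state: {'x': 51, 'c': 62}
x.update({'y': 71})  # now {'x': 51, 'c': 62, 'y': 71}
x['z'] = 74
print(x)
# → {'x': 51, 'c': 62, 'y': 71, 'z': 74}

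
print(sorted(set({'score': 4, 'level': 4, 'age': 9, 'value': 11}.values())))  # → [4, 9, 11]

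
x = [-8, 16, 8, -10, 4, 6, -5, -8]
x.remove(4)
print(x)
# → [-8, 16, 8, -10, 6, -5, -8]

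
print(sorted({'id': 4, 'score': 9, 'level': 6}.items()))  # [('id', 4), ('level', 6), ('score', 9)]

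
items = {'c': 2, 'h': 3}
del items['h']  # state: {'c': 2}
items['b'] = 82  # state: {'c': 2, 'b': 82}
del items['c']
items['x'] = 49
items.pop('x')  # 49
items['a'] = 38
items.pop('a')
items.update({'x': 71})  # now {'b': 82, 'x': 71}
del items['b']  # {'x': 71}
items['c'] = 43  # {'x': 71, 'c': 43}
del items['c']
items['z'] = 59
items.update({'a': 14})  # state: {'x': 71, 'z': 59, 'a': 14}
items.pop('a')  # 14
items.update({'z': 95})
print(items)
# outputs {'x': 71, 'z': 95}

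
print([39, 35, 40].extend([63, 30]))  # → None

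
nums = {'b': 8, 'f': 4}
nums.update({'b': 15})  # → {'b': 15, 'f': 4}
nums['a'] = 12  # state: {'b': 15, 'f': 4, 'a': 12}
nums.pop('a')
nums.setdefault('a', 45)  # 45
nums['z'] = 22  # {'b': 15, 'f': 4, 'a': 45, 'z': 22}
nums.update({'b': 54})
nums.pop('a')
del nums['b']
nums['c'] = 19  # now {'f': 4, 'z': 22, 'c': 19}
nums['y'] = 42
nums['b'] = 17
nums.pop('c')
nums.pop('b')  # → 17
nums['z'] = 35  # {'f': 4, 'z': 35, 'y': 42}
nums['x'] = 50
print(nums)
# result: {'f': 4, 'z': 35, 'y': 42, 'x': 50}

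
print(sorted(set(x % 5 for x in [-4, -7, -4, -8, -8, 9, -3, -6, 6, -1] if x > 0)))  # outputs [1, 4]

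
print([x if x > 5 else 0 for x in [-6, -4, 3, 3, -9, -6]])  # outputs [0, 0, 0, 0, 0, 0]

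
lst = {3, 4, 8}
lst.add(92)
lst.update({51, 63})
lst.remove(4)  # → {3, 8, 51, 63, 92}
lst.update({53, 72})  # {3, 8, 51, 53, 63, 72, 92}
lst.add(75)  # {3, 8, 51, 53, 63, 72, 75, 92}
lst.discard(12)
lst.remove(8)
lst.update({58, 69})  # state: {3, 51, 53, 58, 63, 69, 72, 75, 92}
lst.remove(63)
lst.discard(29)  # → {3, 51, 53, 58, 69, 72, 75, 92}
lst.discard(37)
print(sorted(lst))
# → [3, 51, 53, 58, 69, 72, 75, 92]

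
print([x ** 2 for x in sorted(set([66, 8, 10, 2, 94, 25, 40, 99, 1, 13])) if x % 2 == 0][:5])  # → [4, 64, 100, 1600, 4356]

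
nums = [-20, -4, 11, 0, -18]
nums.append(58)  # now [-20, -4, 11, 0, -18, 58]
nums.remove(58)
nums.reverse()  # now [-18, 0, 11, -4, -20]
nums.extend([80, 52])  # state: [-18, 0, 11, -4, -20, 80, 52]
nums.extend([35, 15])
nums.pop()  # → 15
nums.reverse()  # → [35, 52, 80, -20, -4, 11, 0, -18]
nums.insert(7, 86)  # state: [35, 52, 80, -20, -4, 11, 0, 86, -18]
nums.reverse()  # [-18, 86, 0, 11, -4, -20, 80, 52, 35]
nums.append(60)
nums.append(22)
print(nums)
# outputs [-18, 86, 0, 11, -4, -20, 80, 52, 35, 60, 22]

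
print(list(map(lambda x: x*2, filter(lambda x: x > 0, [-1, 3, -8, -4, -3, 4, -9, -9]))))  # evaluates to [6, 8]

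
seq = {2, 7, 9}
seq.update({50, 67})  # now {2, 7, 9, 50, 67}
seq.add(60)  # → {2, 7, 9, 50, 60, 67}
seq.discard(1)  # {2, 7, 9, 50, 60, 67}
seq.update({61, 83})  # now {2, 7, 9, 50, 60, 61, 67, 83}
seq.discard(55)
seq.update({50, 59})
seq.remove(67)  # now {2, 7, 9, 50, 59, 60, 61, 83}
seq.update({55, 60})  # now {2, 7, 9, 50, 55, 59, 60, 61, 83}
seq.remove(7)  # {2, 9, 50, 55, 59, 60, 61, 83}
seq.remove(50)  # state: {2, 9, 55, 59, 60, 61, 83}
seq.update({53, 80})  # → {2, 9, 53, 55, 59, 60, 61, 80, 83}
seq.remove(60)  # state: {2, 9, 53, 55, 59, 61, 80, 83}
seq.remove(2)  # {9, 53, 55, 59, 61, 80, 83}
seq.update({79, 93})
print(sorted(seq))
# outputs [9, 53, 55, 59, 61, 79, 80, 83, 93]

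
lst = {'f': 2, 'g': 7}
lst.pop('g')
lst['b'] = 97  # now {'f': 2, 'b': 97}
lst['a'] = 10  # {'f': 2, 'b': 97, 'a': 10}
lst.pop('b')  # 97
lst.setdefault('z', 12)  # 12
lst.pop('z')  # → 12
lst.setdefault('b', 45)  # 45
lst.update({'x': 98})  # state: {'f': 2, 'a': 10, 'b': 45, 'x': 98}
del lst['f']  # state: {'a': 10, 'b': 45, 'x': 98}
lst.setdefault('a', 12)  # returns 10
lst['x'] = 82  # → {'a': 10, 'b': 45, 'x': 82}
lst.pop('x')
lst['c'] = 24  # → {'a': 10, 'b': 45, 'c': 24}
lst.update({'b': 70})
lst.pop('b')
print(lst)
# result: {'a': 10, 'c': 24}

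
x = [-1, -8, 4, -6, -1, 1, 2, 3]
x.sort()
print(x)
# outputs [-8, -6, -1, -1, 1, 2, 3, 4]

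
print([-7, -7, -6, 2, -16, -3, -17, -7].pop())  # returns -7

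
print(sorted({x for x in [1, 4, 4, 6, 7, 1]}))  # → [1, 4, 6, 7]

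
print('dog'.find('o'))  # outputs 1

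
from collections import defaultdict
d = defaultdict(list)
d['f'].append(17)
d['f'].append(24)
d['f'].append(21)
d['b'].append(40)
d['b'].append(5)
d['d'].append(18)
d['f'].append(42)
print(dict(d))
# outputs {'f': [17, 24, 21, 42], 'b': [40, 5], 'd': [18]}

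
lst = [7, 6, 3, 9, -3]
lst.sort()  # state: [-3, 3, 6, 7, 9]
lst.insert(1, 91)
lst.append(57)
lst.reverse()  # [57, 9, 7, 6, 3, 91, -3]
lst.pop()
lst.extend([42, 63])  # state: [57, 9, 7, 6, 3, 91, 42, 63]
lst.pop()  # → 63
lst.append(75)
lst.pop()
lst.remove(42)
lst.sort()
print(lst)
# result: [3, 6, 7, 9, 57, 91]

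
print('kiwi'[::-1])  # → iwik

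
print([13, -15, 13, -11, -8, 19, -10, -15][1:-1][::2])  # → [-15, -11, 19]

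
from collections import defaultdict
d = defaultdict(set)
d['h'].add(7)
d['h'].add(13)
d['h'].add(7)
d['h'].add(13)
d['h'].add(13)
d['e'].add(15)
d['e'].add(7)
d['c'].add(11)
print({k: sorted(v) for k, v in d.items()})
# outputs {'h': [7, 13], 'e': [7, 15], 'c': [11]}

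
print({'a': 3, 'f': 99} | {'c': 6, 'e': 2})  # {'a': 3, 'f': 99, 'c': 6, 'e': 2}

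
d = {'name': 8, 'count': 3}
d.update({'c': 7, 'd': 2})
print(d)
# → {'name': 8, 'count': 3, 'c': 7, 'd': 2}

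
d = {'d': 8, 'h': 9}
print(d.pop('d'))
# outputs 8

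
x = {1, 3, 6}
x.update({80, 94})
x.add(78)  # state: {1, 3, 6, 78, 80, 94}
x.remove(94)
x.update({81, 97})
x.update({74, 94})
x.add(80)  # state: {1, 3, 6, 74, 78, 80, 81, 94, 97}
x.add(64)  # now {1, 3, 6, 64, 74, 78, 80, 81, 94, 97}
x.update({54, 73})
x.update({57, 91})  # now {1, 3, 6, 54, 57, 64, 73, 74, 78, 80, 81, 91, 94, 97}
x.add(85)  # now {1, 3, 6, 54, 57, 64, 73, 74, 78, 80, 81, 85, 91, 94, 97}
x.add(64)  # {1, 3, 6, 54, 57, 64, 73, 74, 78, 80, 81, 85, 91, 94, 97}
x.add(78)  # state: {1, 3, 6, 54, 57, 64, 73, 74, 78, 80, 81, 85, 91, 94, 97}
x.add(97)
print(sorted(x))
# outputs [1, 3, 6, 54, 57, 64, 73, 74, 78, 80, 81, 85, 91, 94, 97]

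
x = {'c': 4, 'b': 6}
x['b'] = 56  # {'c': 4, 'b': 56}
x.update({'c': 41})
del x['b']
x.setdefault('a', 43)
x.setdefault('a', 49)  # 43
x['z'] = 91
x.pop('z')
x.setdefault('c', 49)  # 41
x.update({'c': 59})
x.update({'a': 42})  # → {'c': 59, 'a': 42}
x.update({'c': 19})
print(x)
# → {'c': 19, 'a': 42}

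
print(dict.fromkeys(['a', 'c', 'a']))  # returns {'a': None, 'c': None}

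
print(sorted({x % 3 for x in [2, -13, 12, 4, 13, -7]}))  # [0, 1, 2]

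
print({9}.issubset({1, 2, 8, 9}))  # True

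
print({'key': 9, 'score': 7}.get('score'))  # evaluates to 7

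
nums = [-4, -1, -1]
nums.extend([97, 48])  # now [-4, -1, -1, 97, 48]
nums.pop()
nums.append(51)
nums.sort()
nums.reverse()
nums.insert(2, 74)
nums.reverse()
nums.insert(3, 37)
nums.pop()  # 97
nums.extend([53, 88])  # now [-4, -1, -1, 37, 74, 51, 53, 88]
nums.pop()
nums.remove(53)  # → [-4, -1, -1, 37, 74, 51]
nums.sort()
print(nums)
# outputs [-4, -1, -1, 37, 51, 74]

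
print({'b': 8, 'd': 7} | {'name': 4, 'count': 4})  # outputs {'b': 8, 'd': 7, 'name': 4, 'count': 4}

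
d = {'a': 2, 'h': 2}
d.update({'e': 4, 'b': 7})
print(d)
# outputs {'a': 2, 'h': 2, 'e': 4, 'b': 7}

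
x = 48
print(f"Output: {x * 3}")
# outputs Output: 144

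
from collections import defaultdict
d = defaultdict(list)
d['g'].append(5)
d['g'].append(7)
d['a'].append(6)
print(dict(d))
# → {'g': [5, 7], 'a': [6]}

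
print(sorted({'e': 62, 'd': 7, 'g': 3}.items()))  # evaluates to [('d', 7), ('e', 62), ('g', 3)]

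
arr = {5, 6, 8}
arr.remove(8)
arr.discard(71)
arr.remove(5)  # {6}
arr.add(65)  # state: {6, 65}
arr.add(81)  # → {6, 65, 81}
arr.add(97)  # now {6, 65, 81, 97}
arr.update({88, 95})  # {6, 65, 81, 88, 95, 97}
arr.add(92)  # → {6, 65, 81, 88, 92, 95, 97}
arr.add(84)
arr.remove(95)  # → {6, 65, 81, 84, 88, 92, 97}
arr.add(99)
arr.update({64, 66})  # {6, 64, 65, 66, 81, 84, 88, 92, 97, 99}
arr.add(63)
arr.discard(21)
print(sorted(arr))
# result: [6, 63, 64, 65, 66, 81, 84, 88, 92, 97, 99]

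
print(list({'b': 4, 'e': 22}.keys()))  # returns ['b', 'e']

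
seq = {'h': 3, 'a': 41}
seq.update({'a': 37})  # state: {'h': 3, 'a': 37}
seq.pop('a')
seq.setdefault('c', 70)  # 70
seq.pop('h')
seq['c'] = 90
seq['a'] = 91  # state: {'c': 90, 'a': 91}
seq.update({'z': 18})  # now {'c': 90, 'a': 91, 'z': 18}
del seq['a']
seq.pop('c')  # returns 90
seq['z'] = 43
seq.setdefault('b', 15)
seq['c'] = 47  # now {'z': 43, 'b': 15, 'c': 47}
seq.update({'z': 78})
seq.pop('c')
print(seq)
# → {'z': 78, 'b': 15}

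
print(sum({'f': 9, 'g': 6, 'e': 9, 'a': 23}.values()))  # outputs 47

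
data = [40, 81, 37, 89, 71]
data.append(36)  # [40, 81, 37, 89, 71, 36]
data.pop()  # 36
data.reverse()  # [71, 89, 37, 81, 40]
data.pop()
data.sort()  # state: [37, 71, 81, 89]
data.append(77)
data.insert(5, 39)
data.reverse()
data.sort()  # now [37, 39, 71, 77, 81, 89]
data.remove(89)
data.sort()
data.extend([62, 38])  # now [37, 39, 71, 77, 81, 62, 38]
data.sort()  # [37, 38, 39, 62, 71, 77, 81]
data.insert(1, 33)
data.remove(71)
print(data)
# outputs [37, 33, 38, 39, 62, 77, 81]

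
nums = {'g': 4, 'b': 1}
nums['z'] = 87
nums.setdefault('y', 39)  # 39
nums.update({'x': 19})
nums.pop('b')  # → 1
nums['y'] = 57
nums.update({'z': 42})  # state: {'g': 4, 'z': 42, 'y': 57, 'x': 19}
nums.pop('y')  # 57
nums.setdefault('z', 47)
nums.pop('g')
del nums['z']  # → {'x': 19}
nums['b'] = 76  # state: {'x': 19, 'b': 76}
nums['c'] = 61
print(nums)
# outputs {'x': 19, 'b': 76, 'c': 61}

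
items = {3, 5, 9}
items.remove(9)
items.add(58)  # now {3, 5, 58}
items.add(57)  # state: {3, 5, 57, 58}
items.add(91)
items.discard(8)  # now {3, 5, 57, 58, 91}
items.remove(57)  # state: {3, 5, 58, 91}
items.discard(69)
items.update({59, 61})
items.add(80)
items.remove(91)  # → {3, 5, 58, 59, 61, 80}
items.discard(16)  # {3, 5, 58, 59, 61, 80}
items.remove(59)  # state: {3, 5, 58, 61, 80}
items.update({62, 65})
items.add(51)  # {3, 5, 51, 58, 61, 62, 65, 80}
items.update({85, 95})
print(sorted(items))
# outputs [3, 5, 51, 58, 61, 62, 65, 80, 85, 95]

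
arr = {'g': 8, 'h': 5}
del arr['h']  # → {'g': 8}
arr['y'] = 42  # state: {'g': 8, 'y': 42}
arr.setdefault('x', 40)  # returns 40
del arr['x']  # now {'g': 8, 'y': 42}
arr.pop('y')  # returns 42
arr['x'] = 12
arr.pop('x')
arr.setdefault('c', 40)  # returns 40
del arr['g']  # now {'c': 40}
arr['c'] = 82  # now {'c': 82}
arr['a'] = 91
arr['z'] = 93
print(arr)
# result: {'c': 82, 'a': 91, 'z': 93}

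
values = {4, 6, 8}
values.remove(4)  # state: {6, 8}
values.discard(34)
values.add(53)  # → {6, 8, 53}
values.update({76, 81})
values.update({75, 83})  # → {6, 8, 53, 75, 76, 81, 83}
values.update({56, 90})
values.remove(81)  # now {6, 8, 53, 56, 75, 76, 83, 90}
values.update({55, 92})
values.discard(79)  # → {6, 8, 53, 55, 56, 75, 76, 83, 90, 92}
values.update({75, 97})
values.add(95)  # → {6, 8, 53, 55, 56, 75, 76, 83, 90, 92, 95, 97}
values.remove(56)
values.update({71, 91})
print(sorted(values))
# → [6, 8, 53, 55, 71, 75, 76, 83, 90, 91, 92, 95, 97]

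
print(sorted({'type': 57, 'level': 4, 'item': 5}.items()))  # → [('item', 5), ('level', 4), ('type', 57)]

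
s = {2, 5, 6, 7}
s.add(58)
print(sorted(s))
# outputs [2, 5, 6, 7, 58]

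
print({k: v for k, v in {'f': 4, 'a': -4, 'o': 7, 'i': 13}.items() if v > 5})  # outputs {'o': 7, 'i': 13}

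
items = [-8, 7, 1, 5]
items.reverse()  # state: [5, 1, 7, -8]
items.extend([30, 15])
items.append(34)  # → [5, 1, 7, -8, 30, 15, 34]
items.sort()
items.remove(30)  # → [-8, 1, 5, 7, 15, 34]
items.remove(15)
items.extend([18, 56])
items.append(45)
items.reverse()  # [45, 56, 18, 34, 7, 5, 1, -8]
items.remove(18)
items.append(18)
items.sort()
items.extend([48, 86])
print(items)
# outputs [-8, 1, 5, 7, 18, 34, 45, 56, 48, 86]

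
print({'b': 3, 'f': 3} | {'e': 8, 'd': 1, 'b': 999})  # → {'b': 999, 'f': 3, 'e': 8, 'd': 1}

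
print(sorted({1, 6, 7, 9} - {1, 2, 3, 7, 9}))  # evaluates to [6]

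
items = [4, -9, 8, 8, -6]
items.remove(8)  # [4, -9, 8, -6]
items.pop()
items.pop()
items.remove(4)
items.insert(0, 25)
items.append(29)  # [25, -9, 29]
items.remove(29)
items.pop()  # -9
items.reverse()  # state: [25]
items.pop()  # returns 25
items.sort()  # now []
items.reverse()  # []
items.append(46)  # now [46]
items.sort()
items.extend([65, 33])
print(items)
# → [46, 65, 33]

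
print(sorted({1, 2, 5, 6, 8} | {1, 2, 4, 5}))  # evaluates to [1, 2, 4, 5, 6, 8]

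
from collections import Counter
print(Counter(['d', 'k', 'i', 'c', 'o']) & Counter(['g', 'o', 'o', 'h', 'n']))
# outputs Counter({'o': 1})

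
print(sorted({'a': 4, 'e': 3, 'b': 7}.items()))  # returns [('a', 4), ('b', 7), ('e', 3)]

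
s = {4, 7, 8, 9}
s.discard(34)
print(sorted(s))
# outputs [4, 7, 8, 9]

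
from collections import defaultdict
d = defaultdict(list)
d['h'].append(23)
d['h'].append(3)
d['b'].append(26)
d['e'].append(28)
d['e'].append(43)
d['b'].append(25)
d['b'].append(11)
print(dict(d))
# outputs {'h': [23, 3], 'b': [26, 25, 11], 'e': [28, 43]}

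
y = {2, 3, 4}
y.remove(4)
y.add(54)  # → {2, 3, 54}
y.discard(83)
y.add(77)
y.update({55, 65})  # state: {2, 3, 54, 55, 65, 77}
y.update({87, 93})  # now {2, 3, 54, 55, 65, 77, 87, 93}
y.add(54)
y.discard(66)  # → {2, 3, 54, 55, 65, 77, 87, 93}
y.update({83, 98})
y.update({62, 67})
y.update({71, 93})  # {2, 3, 54, 55, 62, 65, 67, 71, 77, 83, 87, 93, 98}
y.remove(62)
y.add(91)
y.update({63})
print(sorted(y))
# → [2, 3, 54, 55, 63, 65, 67, 71, 77, 83, 87, 91, 93, 98]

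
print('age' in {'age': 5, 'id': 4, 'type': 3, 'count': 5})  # True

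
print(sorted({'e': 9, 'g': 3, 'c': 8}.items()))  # [('c', 8), ('e', 9), ('g', 3)]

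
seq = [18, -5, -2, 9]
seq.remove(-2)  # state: [18, -5, 9]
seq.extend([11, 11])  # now [18, -5, 9, 11, 11]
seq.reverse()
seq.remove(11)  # [11, 9, -5, 18]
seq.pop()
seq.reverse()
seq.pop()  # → 11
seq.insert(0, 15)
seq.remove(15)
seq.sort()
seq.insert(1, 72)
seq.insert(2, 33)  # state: [-5, 72, 33, 9]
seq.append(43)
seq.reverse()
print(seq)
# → [43, 9, 33, 72, -5]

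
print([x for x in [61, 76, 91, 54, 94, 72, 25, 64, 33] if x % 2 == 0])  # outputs [76, 54, 94, 72, 64]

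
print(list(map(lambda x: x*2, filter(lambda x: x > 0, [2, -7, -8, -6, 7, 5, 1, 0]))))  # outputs [4, 14, 10, 2]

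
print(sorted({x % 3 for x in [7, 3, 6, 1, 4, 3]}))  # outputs [0, 1]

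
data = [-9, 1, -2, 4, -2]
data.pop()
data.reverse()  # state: [4, -2, 1, -9]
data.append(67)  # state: [4, -2, 1, -9, 67]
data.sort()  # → [-9, -2, 1, 4, 67]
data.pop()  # 67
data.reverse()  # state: [4, 1, -2, -9]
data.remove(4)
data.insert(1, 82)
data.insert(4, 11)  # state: [1, 82, -2, -9, 11]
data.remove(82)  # [1, -2, -9, 11]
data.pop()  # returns 11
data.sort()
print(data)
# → [-9, -2, 1]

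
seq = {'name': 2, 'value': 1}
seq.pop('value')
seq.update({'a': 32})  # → {'name': 2, 'a': 32}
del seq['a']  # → {'name': 2}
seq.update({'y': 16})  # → {'name': 2, 'y': 16}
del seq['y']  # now {'name': 2}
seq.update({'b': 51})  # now {'name': 2, 'b': 51}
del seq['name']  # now {'b': 51}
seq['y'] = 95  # {'b': 51, 'y': 95}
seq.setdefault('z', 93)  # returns 93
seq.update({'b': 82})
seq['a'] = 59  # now {'b': 82, 'y': 95, 'z': 93, 'a': 59}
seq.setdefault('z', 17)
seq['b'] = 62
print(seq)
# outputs {'b': 62, 'y': 95, 'z': 93, 'a': 59}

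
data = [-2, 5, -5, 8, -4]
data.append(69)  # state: [-2, 5, -5, 8, -4, 69]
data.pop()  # 69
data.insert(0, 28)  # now [28, -2, 5, -5, 8, -4]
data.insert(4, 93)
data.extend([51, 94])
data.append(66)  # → [28, -2, 5, -5, 93, 8, -4, 51, 94, 66]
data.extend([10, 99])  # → [28, -2, 5, -5, 93, 8, -4, 51, 94, 66, 10, 99]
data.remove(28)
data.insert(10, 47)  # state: [-2, 5, -5, 93, 8, -4, 51, 94, 66, 10, 47, 99]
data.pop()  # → 99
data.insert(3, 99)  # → [-2, 5, -5, 99, 93, 8, -4, 51, 94, 66, 10, 47]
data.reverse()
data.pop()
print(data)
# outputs [47, 10, 66, 94, 51, -4, 8, 93, 99, -5, 5]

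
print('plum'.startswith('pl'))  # True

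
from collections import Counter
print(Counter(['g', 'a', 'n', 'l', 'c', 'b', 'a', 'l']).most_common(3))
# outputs [('a', 2), ('l', 2), ('g', 1)]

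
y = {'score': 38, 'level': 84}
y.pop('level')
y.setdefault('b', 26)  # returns 26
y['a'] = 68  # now {'score': 38, 'b': 26, 'a': 68}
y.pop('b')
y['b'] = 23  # {'score': 38, 'a': 68, 'b': 23}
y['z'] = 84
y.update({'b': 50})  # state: {'score': 38, 'a': 68, 'b': 50, 'z': 84}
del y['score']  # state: {'a': 68, 'b': 50, 'z': 84}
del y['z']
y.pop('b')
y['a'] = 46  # {'a': 46}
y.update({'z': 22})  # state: {'a': 46, 'z': 22}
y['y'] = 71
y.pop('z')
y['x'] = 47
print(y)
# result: {'a': 46, 'y': 71, 'x': 47}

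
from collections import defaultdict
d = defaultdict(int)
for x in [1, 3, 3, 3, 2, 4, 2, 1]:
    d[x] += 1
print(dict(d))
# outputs {1: 2, 3: 3, 2: 2, 4: 1}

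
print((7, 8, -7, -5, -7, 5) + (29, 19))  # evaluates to (7, 8, -7, -5, -7, 5, 29, 19)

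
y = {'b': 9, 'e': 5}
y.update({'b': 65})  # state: {'b': 65, 'e': 5}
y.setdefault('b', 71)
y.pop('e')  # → 5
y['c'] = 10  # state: {'b': 65, 'c': 10}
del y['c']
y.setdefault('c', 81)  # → 81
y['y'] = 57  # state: {'b': 65, 'c': 81, 'y': 57}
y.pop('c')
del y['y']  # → {'b': 65}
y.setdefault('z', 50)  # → 50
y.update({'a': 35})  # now {'b': 65, 'z': 50, 'a': 35}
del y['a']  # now {'b': 65, 'z': 50}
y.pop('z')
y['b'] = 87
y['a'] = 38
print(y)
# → {'b': 87, 'a': 38}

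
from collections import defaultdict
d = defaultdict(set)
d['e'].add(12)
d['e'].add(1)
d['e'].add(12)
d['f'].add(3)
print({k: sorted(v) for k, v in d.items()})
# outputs {'e': [1, 12], 'f': [3]}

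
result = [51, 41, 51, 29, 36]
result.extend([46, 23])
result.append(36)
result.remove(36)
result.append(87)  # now [51, 41, 51, 29, 46, 23, 36, 87]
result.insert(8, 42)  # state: [51, 41, 51, 29, 46, 23, 36, 87, 42]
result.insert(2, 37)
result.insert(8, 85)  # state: [51, 41, 37, 51, 29, 46, 23, 36, 85, 87, 42]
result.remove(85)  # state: [51, 41, 37, 51, 29, 46, 23, 36, 87, 42]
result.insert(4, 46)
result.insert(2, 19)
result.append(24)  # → [51, 41, 19, 37, 51, 46, 29, 46, 23, 36, 87, 42, 24]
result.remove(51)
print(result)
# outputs [41, 19, 37, 51, 46, 29, 46, 23, 36, 87, 42, 24]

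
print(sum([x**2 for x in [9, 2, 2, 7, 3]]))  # 147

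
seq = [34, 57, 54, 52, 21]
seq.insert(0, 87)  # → [87, 34, 57, 54, 52, 21]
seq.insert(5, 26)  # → [87, 34, 57, 54, 52, 26, 21]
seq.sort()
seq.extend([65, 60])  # [21, 26, 34, 52, 54, 57, 87, 65, 60]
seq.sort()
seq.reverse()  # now [87, 65, 60, 57, 54, 52, 34, 26, 21]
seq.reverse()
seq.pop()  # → 87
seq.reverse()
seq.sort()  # [21, 26, 34, 52, 54, 57, 60, 65]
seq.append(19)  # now [21, 26, 34, 52, 54, 57, 60, 65, 19]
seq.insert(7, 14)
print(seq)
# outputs [21, 26, 34, 52, 54, 57, 60, 14, 65, 19]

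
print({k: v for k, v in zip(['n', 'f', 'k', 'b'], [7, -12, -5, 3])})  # {'n': 7, 'f': -12, 'k': -5, 'b': 3}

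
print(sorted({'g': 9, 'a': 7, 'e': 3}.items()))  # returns [('a', 7), ('e', 3), ('g', 9)]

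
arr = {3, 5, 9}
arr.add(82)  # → {3, 5, 9, 82}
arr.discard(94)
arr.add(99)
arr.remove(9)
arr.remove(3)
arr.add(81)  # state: {5, 81, 82, 99}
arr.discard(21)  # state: {5, 81, 82, 99}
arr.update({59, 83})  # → {5, 59, 81, 82, 83, 99}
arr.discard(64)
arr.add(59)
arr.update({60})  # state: {5, 59, 60, 81, 82, 83, 99}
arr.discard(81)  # {5, 59, 60, 82, 83, 99}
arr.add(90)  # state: {5, 59, 60, 82, 83, 90, 99}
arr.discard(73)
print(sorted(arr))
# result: [5, 59, 60, 82, 83, 90, 99]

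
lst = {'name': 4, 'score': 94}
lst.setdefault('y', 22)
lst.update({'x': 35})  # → {'name': 4, 'score': 94, 'y': 22, 'x': 35}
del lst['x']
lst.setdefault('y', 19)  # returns 22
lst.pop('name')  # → 4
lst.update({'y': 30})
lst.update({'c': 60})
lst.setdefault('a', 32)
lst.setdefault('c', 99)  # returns 60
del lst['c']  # {'score': 94, 'y': 30, 'a': 32}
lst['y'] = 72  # {'score': 94, 'y': 72, 'a': 32}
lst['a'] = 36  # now {'score': 94, 'y': 72, 'a': 36}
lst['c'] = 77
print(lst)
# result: {'score': 94, 'y': 72, 'a': 36, 'c': 77}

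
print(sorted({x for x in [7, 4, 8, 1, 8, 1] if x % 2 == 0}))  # [4, 8]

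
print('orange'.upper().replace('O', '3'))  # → 3RANGE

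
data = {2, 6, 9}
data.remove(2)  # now {6, 9}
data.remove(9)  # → {6}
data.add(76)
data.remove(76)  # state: {6}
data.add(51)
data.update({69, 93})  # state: {6, 51, 69, 93}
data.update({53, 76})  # {6, 51, 53, 69, 76, 93}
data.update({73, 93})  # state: {6, 51, 53, 69, 73, 76, 93}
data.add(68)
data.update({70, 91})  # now {6, 51, 53, 68, 69, 70, 73, 76, 91, 93}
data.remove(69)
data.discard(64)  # {6, 51, 53, 68, 70, 73, 76, 91, 93}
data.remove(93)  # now {6, 51, 53, 68, 70, 73, 76, 91}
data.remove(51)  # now {6, 53, 68, 70, 73, 76, 91}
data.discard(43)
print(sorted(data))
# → [6, 53, 68, 70, 73, 76, 91]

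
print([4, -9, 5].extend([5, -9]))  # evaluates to None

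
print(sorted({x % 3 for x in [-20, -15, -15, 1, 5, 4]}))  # [0, 1, 2]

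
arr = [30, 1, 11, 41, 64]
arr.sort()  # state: [1, 11, 30, 41, 64]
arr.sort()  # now [1, 11, 30, 41, 64]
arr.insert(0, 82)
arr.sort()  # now [1, 11, 30, 41, 64, 82]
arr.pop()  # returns 82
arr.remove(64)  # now [1, 11, 30, 41]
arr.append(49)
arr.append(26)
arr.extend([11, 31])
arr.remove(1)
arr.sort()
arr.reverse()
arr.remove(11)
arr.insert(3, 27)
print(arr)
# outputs [49, 41, 31, 27, 30, 26, 11]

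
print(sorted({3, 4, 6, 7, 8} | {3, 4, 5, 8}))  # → [3, 4, 5, 6, 7, 8]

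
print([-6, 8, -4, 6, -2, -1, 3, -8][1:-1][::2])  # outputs [8, 6, -1]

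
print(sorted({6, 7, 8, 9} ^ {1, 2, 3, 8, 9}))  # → [1, 2, 3, 6, 7]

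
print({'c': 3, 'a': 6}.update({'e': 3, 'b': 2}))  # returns None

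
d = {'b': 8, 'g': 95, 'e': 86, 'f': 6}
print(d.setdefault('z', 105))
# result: 105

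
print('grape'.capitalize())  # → Grape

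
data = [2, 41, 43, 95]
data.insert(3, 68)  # [2, 41, 43, 68, 95]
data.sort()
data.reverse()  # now [95, 68, 43, 41, 2]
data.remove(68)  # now [95, 43, 41, 2]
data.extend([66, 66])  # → [95, 43, 41, 2, 66, 66]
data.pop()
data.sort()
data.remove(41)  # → [2, 43, 66, 95]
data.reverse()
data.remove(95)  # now [66, 43, 2]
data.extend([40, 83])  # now [66, 43, 2, 40, 83]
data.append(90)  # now [66, 43, 2, 40, 83, 90]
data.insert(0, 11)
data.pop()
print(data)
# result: [11, 66, 43, 2, 40, 83]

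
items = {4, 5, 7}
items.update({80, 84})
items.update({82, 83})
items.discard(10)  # {4, 5, 7, 80, 82, 83, 84}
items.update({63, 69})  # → {4, 5, 7, 63, 69, 80, 82, 83, 84}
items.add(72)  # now {4, 5, 7, 63, 69, 72, 80, 82, 83, 84}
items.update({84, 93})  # {4, 5, 7, 63, 69, 72, 80, 82, 83, 84, 93}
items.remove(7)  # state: {4, 5, 63, 69, 72, 80, 82, 83, 84, 93}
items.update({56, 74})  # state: {4, 5, 56, 63, 69, 72, 74, 80, 82, 83, 84, 93}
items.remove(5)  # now {4, 56, 63, 69, 72, 74, 80, 82, 83, 84, 93}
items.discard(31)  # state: {4, 56, 63, 69, 72, 74, 80, 82, 83, 84, 93}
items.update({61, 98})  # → {4, 56, 61, 63, 69, 72, 74, 80, 82, 83, 84, 93, 98}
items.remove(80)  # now {4, 56, 61, 63, 69, 72, 74, 82, 83, 84, 93, 98}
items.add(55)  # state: {4, 55, 56, 61, 63, 69, 72, 74, 82, 83, 84, 93, 98}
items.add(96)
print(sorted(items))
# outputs [4, 55, 56, 61, 63, 69, 72, 74, 82, 83, 84, 93, 96, 98]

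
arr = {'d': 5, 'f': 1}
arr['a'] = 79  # {'d': 5, 'f': 1, 'a': 79}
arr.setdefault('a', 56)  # 79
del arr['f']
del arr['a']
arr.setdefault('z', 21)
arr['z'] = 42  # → {'d': 5, 'z': 42}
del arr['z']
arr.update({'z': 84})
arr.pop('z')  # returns 84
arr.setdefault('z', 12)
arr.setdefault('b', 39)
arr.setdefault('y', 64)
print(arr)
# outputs {'d': 5, 'z': 12, 'b': 39, 'y': 64}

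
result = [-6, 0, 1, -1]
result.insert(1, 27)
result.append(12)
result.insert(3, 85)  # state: [-6, 27, 0, 85, 1, -1, 12]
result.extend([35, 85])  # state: [-6, 27, 0, 85, 1, -1, 12, 35, 85]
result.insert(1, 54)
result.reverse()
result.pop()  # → -6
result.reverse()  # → [54, 27, 0, 85, 1, -1, 12, 35, 85]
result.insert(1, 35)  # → [54, 35, 27, 0, 85, 1, -1, 12, 35, 85]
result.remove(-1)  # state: [54, 35, 27, 0, 85, 1, 12, 35, 85]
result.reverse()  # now [85, 35, 12, 1, 85, 0, 27, 35, 54]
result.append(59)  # [85, 35, 12, 1, 85, 0, 27, 35, 54, 59]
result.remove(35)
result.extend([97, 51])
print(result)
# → [85, 12, 1, 85, 0, 27, 35, 54, 59, 97, 51]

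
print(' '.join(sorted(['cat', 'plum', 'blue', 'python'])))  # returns blue cat plum python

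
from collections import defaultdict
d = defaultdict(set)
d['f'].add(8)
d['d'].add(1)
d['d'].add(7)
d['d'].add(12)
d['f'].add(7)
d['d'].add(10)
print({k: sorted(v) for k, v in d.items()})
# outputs {'f': [7, 8], 'd': [1, 7, 10, 12]}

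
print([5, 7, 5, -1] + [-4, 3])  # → [5, 7, 5, -1, -4, 3]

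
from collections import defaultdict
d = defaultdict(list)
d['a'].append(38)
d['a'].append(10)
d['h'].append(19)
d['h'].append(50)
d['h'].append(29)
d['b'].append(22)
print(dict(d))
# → {'a': [38, 10], 'h': [19, 50, 29], 'b': [22]}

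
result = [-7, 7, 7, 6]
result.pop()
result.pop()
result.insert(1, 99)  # [-7, 99, 7]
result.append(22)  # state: [-7, 99, 7, 22]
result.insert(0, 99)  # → [99, -7, 99, 7, 22]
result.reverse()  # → [22, 7, 99, -7, 99]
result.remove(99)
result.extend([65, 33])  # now [22, 7, -7, 99, 65, 33]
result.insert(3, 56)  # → [22, 7, -7, 56, 99, 65, 33]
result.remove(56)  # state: [22, 7, -7, 99, 65, 33]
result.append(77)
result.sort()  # [-7, 7, 22, 33, 65, 77, 99]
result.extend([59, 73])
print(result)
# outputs [-7, 7, 22, 33, 65, 77, 99, 59, 73]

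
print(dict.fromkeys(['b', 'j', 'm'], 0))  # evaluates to {'b': 0, 'j': 0, 'm': 0}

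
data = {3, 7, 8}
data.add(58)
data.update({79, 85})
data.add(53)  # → {3, 7, 8, 53, 58, 79, 85}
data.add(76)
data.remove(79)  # {3, 7, 8, 53, 58, 76, 85}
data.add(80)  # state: {3, 7, 8, 53, 58, 76, 80, 85}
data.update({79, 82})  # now {3, 7, 8, 53, 58, 76, 79, 80, 82, 85}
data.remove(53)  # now {3, 7, 8, 58, 76, 79, 80, 82, 85}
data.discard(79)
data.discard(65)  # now {3, 7, 8, 58, 76, 80, 82, 85}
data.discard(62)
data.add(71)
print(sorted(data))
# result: [3, 7, 8, 58, 71, 76, 80, 82, 85]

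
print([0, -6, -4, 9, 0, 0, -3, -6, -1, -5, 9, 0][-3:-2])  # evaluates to [-5]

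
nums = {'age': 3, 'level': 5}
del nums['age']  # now {'level': 5}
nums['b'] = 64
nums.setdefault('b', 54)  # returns 64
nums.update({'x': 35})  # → {'level': 5, 'b': 64, 'x': 35}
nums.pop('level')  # 5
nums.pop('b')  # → 64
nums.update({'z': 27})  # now {'x': 35, 'z': 27}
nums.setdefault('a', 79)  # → 79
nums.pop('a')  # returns 79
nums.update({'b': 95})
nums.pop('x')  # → 35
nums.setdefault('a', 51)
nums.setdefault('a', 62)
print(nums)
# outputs {'z': 27, 'b': 95, 'a': 51}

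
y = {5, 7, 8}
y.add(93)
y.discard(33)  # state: {5, 7, 8, 93}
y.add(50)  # {5, 7, 8, 50, 93}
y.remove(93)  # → {5, 7, 8, 50}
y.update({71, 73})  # {5, 7, 8, 50, 71, 73}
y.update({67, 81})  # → {5, 7, 8, 50, 67, 71, 73, 81}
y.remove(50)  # {5, 7, 8, 67, 71, 73, 81}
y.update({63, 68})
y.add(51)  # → {5, 7, 8, 51, 63, 67, 68, 71, 73, 81}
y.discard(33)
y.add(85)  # {5, 7, 8, 51, 63, 67, 68, 71, 73, 81, 85}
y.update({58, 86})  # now {5, 7, 8, 51, 58, 63, 67, 68, 71, 73, 81, 85, 86}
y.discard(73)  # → {5, 7, 8, 51, 58, 63, 67, 68, 71, 81, 85, 86}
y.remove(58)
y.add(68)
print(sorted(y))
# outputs [5, 7, 8, 51, 63, 67, 68, 71, 81, 85, 86]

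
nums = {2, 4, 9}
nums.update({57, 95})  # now {2, 4, 9, 57, 95}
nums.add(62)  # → {2, 4, 9, 57, 62, 95}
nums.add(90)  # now {2, 4, 9, 57, 62, 90, 95}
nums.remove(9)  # {2, 4, 57, 62, 90, 95}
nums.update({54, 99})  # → {2, 4, 54, 57, 62, 90, 95, 99}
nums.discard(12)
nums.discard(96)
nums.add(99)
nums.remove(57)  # {2, 4, 54, 62, 90, 95, 99}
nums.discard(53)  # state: {2, 4, 54, 62, 90, 95, 99}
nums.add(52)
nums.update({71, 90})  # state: {2, 4, 52, 54, 62, 71, 90, 95, 99}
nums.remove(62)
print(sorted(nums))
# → [2, 4, 52, 54, 71, 90, 95, 99]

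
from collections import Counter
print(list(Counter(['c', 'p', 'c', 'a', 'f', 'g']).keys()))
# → ['c', 'p', 'a', 'f', 'g']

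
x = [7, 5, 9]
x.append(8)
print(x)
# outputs [7, 5, 9, 8]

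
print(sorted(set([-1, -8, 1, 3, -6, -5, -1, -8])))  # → [-8, -6, -5, -1, 1, 3]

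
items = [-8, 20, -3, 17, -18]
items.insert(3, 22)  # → [-8, 20, -3, 22, 17, -18]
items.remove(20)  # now [-8, -3, 22, 17, -18]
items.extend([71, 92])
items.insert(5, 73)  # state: [-8, -3, 22, 17, -18, 73, 71, 92]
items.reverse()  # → [92, 71, 73, -18, 17, 22, -3, -8]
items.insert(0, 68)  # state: [68, 92, 71, 73, -18, 17, 22, -3, -8]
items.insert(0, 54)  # [54, 68, 92, 71, 73, -18, 17, 22, -3, -8]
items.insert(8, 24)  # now [54, 68, 92, 71, 73, -18, 17, 22, 24, -3, -8]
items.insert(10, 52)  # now [54, 68, 92, 71, 73, -18, 17, 22, 24, -3, 52, -8]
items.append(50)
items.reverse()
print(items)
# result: [50, -8, 52, -3, 24, 22, 17, -18, 73, 71, 92, 68, 54]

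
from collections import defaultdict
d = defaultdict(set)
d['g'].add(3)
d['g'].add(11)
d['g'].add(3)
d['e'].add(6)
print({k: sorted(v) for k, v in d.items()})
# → {'g': [3, 11], 'e': [6]}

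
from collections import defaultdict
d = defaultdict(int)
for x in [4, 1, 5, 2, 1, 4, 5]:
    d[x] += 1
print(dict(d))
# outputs {4: 2, 1: 2, 5: 2, 2: 1}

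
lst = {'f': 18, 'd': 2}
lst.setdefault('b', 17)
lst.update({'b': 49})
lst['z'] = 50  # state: {'f': 18, 'd': 2, 'b': 49, 'z': 50}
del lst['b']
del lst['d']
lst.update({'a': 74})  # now {'f': 18, 'z': 50, 'a': 74}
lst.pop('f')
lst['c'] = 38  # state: {'z': 50, 'a': 74, 'c': 38}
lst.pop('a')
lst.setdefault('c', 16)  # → 38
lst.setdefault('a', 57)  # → 57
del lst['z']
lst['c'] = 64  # {'c': 64, 'a': 57}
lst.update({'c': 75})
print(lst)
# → {'c': 75, 'a': 57}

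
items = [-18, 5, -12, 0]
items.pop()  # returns 0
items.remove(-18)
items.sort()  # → [-12, 5]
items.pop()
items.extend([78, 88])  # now [-12, 78, 88]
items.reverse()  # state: [88, 78, -12]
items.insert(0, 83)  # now [83, 88, 78, -12]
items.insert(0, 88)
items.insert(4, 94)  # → [88, 83, 88, 78, 94, -12]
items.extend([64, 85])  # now [88, 83, 88, 78, 94, -12, 64, 85]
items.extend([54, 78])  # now [88, 83, 88, 78, 94, -12, 64, 85, 54, 78]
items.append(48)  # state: [88, 83, 88, 78, 94, -12, 64, 85, 54, 78, 48]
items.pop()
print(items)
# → [88, 83, 88, 78, 94, -12, 64, 85, 54, 78]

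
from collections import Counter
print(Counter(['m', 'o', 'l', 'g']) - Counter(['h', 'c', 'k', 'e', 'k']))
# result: Counter({'m': 1, 'o': 1, 'l': 1, 'g': 1})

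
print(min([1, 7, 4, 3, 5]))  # 1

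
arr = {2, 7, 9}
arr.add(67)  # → {2, 7, 9, 67}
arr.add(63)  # {2, 7, 9, 63, 67}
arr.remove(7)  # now {2, 9, 63, 67}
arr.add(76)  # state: {2, 9, 63, 67, 76}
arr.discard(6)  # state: {2, 9, 63, 67, 76}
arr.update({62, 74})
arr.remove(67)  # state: {2, 9, 62, 63, 74, 76}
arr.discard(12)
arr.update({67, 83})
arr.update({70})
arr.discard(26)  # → {2, 9, 62, 63, 67, 70, 74, 76, 83}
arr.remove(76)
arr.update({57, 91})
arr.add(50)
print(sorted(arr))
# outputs [2, 9, 50, 57, 62, 63, 67, 70, 74, 83, 91]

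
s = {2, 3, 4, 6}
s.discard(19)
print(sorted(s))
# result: [2, 3, 4, 6]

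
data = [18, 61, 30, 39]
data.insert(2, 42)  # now [18, 61, 42, 30, 39]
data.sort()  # [18, 30, 39, 42, 61]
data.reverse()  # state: [61, 42, 39, 30, 18]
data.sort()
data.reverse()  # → [61, 42, 39, 30, 18]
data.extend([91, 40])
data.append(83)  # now [61, 42, 39, 30, 18, 91, 40, 83]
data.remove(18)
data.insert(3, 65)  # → [61, 42, 39, 65, 30, 91, 40, 83]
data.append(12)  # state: [61, 42, 39, 65, 30, 91, 40, 83, 12]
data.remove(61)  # [42, 39, 65, 30, 91, 40, 83, 12]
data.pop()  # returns 12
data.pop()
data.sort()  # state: [30, 39, 40, 42, 65, 91]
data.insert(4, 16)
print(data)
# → [30, 39, 40, 42, 16, 65, 91]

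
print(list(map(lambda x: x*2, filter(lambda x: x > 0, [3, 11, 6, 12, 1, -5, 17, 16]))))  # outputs [6, 22, 12, 24, 2, 34, 32]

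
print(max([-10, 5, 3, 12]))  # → 12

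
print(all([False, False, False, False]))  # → False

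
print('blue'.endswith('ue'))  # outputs True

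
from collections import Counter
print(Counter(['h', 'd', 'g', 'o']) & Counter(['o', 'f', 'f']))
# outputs Counter({'o': 1})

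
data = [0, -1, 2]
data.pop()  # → 2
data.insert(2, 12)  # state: [0, -1, 12]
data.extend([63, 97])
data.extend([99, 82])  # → [0, -1, 12, 63, 97, 99, 82]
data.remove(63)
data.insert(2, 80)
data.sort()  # [-1, 0, 12, 80, 82, 97, 99]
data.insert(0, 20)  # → [20, -1, 0, 12, 80, 82, 97, 99]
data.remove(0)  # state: [20, -1, 12, 80, 82, 97, 99]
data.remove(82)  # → [20, -1, 12, 80, 97, 99]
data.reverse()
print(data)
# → [99, 97, 80, 12, -1, 20]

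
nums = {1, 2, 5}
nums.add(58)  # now {1, 2, 5, 58}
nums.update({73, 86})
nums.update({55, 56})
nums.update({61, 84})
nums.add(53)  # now {1, 2, 5, 53, 55, 56, 58, 61, 73, 84, 86}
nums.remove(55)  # {1, 2, 5, 53, 56, 58, 61, 73, 84, 86}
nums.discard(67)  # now {1, 2, 5, 53, 56, 58, 61, 73, 84, 86}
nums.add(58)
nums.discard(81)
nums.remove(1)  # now {2, 5, 53, 56, 58, 61, 73, 84, 86}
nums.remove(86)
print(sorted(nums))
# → [2, 5, 53, 56, 58, 61, 73, 84]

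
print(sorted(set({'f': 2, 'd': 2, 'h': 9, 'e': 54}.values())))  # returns [2, 9, 54]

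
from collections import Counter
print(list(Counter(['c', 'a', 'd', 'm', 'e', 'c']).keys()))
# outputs ['c', 'a', 'd', 'm', 'e']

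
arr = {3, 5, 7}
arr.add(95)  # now {3, 5, 7, 95}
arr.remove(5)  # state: {3, 7, 95}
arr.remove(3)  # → {7, 95}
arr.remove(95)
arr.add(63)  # {7, 63}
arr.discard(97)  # {7, 63}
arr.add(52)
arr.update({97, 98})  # {7, 52, 63, 97, 98}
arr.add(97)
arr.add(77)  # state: {7, 52, 63, 77, 97, 98}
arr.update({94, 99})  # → {7, 52, 63, 77, 94, 97, 98, 99}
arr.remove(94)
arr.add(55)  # {7, 52, 55, 63, 77, 97, 98, 99}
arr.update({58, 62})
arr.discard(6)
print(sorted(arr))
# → [7, 52, 55, 58, 62, 63, 77, 97, 98, 99]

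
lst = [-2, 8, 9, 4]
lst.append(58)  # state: [-2, 8, 9, 4, 58]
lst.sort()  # [-2, 4, 8, 9, 58]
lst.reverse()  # [58, 9, 8, 4, -2]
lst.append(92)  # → [58, 9, 8, 4, -2, 92]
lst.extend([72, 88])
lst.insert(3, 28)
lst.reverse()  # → [88, 72, 92, -2, 4, 28, 8, 9, 58]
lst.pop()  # 58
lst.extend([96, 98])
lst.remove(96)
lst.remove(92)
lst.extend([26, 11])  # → [88, 72, -2, 4, 28, 8, 9, 98, 26, 11]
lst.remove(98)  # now [88, 72, -2, 4, 28, 8, 9, 26, 11]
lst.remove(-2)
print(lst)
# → [88, 72, 4, 28, 8, 9, 26, 11]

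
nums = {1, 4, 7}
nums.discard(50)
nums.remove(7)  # {1, 4}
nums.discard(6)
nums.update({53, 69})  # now {1, 4, 53, 69}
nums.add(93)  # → {1, 4, 53, 69, 93}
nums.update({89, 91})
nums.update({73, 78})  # {1, 4, 53, 69, 73, 78, 89, 91, 93}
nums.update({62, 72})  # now {1, 4, 53, 62, 69, 72, 73, 78, 89, 91, 93}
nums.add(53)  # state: {1, 4, 53, 62, 69, 72, 73, 78, 89, 91, 93}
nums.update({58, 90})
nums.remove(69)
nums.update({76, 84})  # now {1, 4, 53, 58, 62, 72, 73, 76, 78, 84, 89, 90, 91, 93}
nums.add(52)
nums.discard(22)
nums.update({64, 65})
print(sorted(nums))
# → [1, 4, 52, 53, 58, 62, 64, 65, 72, 73, 76, 78, 84, 89, 90, 91, 93]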